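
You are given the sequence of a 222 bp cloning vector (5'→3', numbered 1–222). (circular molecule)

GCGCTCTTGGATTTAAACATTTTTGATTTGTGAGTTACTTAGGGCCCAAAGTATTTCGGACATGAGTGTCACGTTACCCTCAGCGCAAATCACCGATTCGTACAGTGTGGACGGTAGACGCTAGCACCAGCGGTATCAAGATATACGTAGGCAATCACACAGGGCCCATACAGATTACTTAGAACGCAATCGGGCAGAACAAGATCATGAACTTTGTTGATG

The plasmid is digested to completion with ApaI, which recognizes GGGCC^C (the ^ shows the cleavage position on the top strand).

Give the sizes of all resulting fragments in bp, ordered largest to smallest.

ApaI sites (GGGCCC) start at positions 42, 162.
ApaI cuts after base 5 of each site (before the last base), so after positions 46, 166.
Circular molecule, 2 cuts → 2 fragments:
  47–166 → 120 bp
  167–222 then 1–46 → 56 + 46 = 102 bp
Sorted largest to smallest: 120, 102 bp.

120, 102 bp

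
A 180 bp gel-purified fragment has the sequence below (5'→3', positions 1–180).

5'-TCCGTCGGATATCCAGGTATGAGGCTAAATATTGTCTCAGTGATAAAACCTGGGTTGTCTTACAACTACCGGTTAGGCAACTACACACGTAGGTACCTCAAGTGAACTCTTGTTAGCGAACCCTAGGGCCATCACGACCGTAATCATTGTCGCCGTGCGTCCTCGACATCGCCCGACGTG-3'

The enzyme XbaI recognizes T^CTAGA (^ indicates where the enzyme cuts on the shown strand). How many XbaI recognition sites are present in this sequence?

0

No occurrence of TCTAGA is present in the sequence.
XbaI does not cut: 0 sites.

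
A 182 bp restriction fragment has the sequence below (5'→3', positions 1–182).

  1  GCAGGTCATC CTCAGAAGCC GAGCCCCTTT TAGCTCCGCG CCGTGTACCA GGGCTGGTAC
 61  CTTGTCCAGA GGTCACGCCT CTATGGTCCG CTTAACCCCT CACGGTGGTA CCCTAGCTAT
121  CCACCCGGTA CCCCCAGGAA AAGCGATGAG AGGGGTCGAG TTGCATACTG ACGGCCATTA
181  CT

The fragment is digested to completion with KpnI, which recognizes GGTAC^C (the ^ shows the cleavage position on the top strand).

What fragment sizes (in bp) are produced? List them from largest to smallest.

60, 51, 51, 20 bp

KpnI sites (GGTACC) start at positions 56, 107, 127.
KpnI cuts after base 5 of each site (before the last base), so after positions 60, 111, 131.
Linear molecule, 3 cuts → 4 fragments:
  1–60 → 60 bp
  61–111 → 51 bp
  112–131 → 20 bp
  132–182 → 51 bp
Sorted largest to smallest: 60, 51, 51, 20 bp.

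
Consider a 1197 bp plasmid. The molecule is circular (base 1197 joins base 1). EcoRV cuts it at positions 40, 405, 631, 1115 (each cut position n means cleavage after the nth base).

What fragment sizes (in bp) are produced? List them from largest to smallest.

484, 365, 226, 122 bp

Circular molecule, 4 cuts → 4 fragments:
  405 − 40 = 365 bp
  631 − 405 = 226 bp
  1115 − 631 = 484 bp
  wrap: 1197 − 1115 + 40 = 122 bp
Sorted largest to smallest: 484, 365, 226, 122 bp.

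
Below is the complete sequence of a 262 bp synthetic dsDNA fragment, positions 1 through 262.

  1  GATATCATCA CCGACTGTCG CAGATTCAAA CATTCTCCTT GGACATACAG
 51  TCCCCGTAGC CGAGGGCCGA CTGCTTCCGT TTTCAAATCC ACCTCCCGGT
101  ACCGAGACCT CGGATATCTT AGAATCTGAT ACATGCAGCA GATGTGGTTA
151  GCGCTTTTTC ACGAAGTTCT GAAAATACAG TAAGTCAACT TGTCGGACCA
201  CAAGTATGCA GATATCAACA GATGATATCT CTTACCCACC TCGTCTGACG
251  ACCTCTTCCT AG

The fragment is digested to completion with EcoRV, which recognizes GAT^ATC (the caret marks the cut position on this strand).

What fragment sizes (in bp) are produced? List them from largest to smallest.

112, 98, 36, 13, 3 bp

EcoRV sites (GATATC) start at positions 1, 113, 211, 224.
EcoRV cuts after base 3 of each site, so after positions 3, 115, 213, 226.
Linear molecule, 4 cuts → 5 fragments:
  1–3 → 3 bp
  4–115 → 112 bp
  116–213 → 98 bp
  214–226 → 13 bp
  227–262 → 36 bp
Sorted largest to smallest: 112, 98, 36, 13, 3 bp.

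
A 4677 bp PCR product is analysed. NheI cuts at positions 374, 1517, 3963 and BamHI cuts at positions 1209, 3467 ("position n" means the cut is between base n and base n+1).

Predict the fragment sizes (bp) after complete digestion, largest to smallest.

Combined cut positions (sorted): 374, 1209, 1517, 3467, 3963.
Linear molecule, 5 cuts → 6 fragments:
  374 − 0 = 374 bp
  1209 − 374 = 835 bp
  1517 − 1209 = 308 bp
  3467 − 1517 = 1950 bp
  3963 − 3467 = 496 bp
  4677 − 3963 = 714 bp
Sorted largest to smallest: 1950, 835, 714, 496, 374, 308 bp.

1950, 835, 714, 496, 374, 308 bp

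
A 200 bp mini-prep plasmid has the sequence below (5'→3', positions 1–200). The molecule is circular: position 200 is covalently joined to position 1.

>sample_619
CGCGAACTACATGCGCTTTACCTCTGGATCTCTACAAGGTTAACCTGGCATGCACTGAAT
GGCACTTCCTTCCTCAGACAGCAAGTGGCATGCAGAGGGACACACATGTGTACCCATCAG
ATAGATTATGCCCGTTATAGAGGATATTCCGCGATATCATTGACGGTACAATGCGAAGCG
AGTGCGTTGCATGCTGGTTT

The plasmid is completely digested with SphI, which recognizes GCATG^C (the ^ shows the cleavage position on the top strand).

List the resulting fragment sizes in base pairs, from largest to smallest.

SphI sites (GCATGC) start at positions 48, 88, 189.
SphI cuts after base 5 of each site (before the last base), so after positions 52, 92, 193.
Circular molecule, 3 cuts → 3 fragments:
  53–92 → 40 bp
  93–193 → 101 bp
  194–200 then 1–52 → 7 + 52 = 59 bp
Sorted largest to smallest: 101, 59, 40 bp.

101, 59, 40 bp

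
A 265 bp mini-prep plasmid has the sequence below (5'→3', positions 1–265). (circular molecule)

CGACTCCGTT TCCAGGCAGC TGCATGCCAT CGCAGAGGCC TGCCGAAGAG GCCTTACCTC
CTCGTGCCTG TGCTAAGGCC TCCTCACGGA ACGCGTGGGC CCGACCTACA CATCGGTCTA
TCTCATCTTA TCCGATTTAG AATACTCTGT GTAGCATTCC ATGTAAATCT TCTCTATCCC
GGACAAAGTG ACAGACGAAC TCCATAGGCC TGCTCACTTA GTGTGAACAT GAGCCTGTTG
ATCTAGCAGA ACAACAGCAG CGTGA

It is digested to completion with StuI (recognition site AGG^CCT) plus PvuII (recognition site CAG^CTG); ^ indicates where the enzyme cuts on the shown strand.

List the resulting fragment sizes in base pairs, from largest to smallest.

StuI sites (AGGCCT) start at positions 36, 49, 76, 206.
StuI cuts after base 3 of each site, so after positions 38, 51, 78, 208.
The PvuII site (CAGCTG) starts at position 17.
PvuII cuts after base 3 of each site, so after position 19.
Combined cut positions: 19, 38, 51, 78, 208.
Circular molecule, 5 cuts → 5 fragments:
  20–38 → 19 bp
  39–51 → 13 bp
  52–78 → 27 bp
  79–208 → 130 bp
  209–265 then 1–19 → 57 + 19 = 76 bp
Sorted largest to smallest: 130, 76, 27, 19, 13 bp.

130, 76, 27, 19, 13 bp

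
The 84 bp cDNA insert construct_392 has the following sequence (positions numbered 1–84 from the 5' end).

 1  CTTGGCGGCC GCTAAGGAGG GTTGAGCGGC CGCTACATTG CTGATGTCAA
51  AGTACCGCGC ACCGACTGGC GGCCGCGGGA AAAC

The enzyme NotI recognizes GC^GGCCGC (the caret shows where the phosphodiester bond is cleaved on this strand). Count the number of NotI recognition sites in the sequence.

GCGGCCGC occurs starting at positions 5, 26, 69.
NotI cuts at 3 sites.

3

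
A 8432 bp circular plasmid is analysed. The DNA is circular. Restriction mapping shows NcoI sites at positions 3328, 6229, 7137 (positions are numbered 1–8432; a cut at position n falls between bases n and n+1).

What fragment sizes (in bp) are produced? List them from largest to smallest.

4623, 2901, 908 bp

Circular molecule, 3 cuts → 3 fragments:
  6229 − 3328 = 2901 bp
  7137 − 6229 = 908 bp
  wrap: 8432 − 7137 + 3328 = 4623 bp
Sorted largest to smallest: 4623, 2901, 908 bp.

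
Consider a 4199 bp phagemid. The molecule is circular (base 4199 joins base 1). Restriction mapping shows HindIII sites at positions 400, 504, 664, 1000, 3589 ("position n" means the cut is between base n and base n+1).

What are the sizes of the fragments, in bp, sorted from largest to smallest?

Circular molecule, 5 cuts → 5 fragments:
  504 − 400 = 104 bp
  664 − 504 = 160 bp
  1000 − 664 = 336 bp
  3589 − 1000 = 2589 bp
  wrap: 4199 − 3589 + 400 = 1010 bp
Sorted largest to smallest: 2589, 1010, 336, 160, 104 bp.

2589, 1010, 336, 160, 104 bp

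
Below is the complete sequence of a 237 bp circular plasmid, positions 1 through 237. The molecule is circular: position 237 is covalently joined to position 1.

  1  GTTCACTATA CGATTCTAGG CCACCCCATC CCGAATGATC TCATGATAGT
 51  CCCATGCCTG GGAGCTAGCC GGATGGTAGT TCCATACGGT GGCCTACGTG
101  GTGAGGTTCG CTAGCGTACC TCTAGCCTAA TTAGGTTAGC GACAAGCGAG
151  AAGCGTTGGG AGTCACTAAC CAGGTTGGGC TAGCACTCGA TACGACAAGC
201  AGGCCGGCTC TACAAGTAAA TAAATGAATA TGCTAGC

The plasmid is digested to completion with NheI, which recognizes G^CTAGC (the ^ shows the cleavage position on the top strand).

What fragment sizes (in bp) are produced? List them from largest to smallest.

NheI sites (GCTAGC) start at positions 64, 110, 179, 232.
NheI cuts after the first base of each site, so after positions 64, 110, 179, 232.
Circular molecule, 4 cuts → 4 fragments:
  65–110 → 46 bp
  111–179 → 69 bp
  180–232 → 53 bp
  233–237 then 1–64 → 5 + 64 = 69 bp
Sorted largest to smallest: 69, 69, 53, 46 bp.

69, 69, 53, 46 bp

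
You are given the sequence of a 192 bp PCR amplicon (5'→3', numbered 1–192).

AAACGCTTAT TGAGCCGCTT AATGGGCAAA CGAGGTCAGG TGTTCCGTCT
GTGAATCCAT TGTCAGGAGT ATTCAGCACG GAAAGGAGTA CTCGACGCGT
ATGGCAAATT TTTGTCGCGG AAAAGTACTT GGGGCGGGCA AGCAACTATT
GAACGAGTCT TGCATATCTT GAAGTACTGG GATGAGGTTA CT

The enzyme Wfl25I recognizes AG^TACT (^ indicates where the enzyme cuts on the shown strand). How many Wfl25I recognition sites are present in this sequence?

3

AGTACT occurs starting at positions 87, 124, 173.
Wfl25I cuts at 3 sites.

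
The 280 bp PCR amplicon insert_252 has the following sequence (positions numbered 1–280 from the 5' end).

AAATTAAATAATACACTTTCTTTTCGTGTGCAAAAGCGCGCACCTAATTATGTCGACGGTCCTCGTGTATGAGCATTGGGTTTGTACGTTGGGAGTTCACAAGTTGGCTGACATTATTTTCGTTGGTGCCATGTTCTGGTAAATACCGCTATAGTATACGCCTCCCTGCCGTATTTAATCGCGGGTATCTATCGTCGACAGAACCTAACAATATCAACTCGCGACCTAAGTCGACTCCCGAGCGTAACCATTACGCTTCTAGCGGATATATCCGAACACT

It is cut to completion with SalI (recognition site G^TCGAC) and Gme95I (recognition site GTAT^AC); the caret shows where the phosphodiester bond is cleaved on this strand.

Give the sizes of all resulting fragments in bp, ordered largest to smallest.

SalI sites (GTCGAC) start at positions 52, 194, 230.
SalI cuts after the first base of each site, so after positions 52, 194, 230.
The Gme95I site (GTATAC) starts at position 154.
Gme95I cuts after base 4 of each site, so after position 157.
Combined cut positions: 52, 157, 194, 230.
Linear molecule, 4 cuts → 5 fragments:
  1–52 → 52 bp
  53–157 → 105 bp
  158–194 → 37 bp
  195–230 → 36 bp
  231–280 → 50 bp
Sorted largest to smallest: 105, 52, 50, 37, 36 bp.

105, 52, 50, 37, 36 bp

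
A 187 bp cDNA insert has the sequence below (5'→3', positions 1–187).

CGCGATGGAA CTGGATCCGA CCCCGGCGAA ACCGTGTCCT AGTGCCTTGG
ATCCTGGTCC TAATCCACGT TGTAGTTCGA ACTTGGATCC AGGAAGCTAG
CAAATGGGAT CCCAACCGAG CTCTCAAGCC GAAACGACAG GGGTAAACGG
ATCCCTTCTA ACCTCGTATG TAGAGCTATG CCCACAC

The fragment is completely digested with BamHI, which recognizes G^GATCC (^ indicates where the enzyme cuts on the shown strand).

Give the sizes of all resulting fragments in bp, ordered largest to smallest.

42, 38, 36, 36, 22, 13 bp

BamHI sites (GGATCC) start at positions 13, 49, 85, 107, 149.
BamHI cuts after the first base of each site, so after positions 13, 49, 85, 107, 149.
Linear molecule, 5 cuts → 6 fragments:
  1–13 → 13 bp
  14–49 → 36 bp
  50–85 → 36 bp
  86–107 → 22 bp
  108–149 → 42 bp
  150–187 → 38 bp
Sorted largest to smallest: 42, 38, 36, 36, 22, 13 bp.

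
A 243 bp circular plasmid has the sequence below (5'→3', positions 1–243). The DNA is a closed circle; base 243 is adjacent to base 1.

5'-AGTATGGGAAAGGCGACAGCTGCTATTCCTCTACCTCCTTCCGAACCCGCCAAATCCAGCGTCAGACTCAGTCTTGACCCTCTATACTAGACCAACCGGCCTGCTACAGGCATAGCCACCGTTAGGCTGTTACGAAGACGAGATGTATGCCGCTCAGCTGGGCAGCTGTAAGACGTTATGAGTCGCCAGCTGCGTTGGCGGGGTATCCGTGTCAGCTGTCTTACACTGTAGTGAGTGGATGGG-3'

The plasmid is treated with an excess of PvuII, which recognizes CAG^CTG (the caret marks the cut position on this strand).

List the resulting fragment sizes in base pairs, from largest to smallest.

138, 47, 26, 24, 8 bp

PvuII sites (CAGCTG) start at positions 17, 155, 163, 187, 213.
PvuII cuts after base 3 of each site, so after positions 19, 157, 165, 189, 215.
Circular molecule, 5 cuts → 5 fragments:
  20–157 → 138 bp
  158–165 → 8 bp
  166–189 → 24 bp
  190–215 → 26 bp
  216–243 then 1–19 → 28 + 19 = 47 bp
Sorted largest to smallest: 138, 47, 26, 24, 8 bp.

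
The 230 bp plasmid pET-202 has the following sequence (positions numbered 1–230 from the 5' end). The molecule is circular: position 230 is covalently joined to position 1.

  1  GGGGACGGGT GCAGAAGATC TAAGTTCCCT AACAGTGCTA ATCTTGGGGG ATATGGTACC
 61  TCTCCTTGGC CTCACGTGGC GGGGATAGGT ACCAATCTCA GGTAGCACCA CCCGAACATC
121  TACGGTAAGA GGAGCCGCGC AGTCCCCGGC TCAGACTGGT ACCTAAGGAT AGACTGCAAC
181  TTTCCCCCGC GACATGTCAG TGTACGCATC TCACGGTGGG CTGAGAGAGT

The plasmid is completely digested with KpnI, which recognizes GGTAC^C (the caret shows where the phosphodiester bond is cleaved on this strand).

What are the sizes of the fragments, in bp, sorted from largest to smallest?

KpnI sites (GGTACC) start at positions 55, 88, 158.
KpnI cuts after base 5 of each site (before the last base), so after positions 59, 92, 162.
Circular molecule, 3 cuts → 3 fragments:
  60–92 → 33 bp
  93–162 → 70 bp
  163–230 then 1–59 → 68 + 59 = 127 bp
Sorted largest to smallest: 127, 70, 33 bp.

127, 70, 33 bp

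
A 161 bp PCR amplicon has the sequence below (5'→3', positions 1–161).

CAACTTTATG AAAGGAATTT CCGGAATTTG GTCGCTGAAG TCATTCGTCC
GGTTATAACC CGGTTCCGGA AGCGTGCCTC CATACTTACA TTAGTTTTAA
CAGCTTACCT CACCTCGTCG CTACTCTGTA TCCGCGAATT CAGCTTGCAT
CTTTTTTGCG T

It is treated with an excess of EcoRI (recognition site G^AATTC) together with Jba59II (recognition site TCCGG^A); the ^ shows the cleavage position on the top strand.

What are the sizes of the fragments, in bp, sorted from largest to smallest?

The EcoRI site (GAATTC) starts at position 136.
EcoRI cuts after the first base of each site, so after position 136.
Jba59II sites (TCCGGA) start at positions 20, 65.
Jba59II cuts after base 5 of each site (before the last base), so after positions 24, 69.
Combined cut positions: 24, 69, 136.
Linear molecule, 3 cuts → 4 fragments:
  1–24 → 24 bp
  25–69 → 45 bp
  70–136 → 67 bp
  137–161 → 25 bp
Sorted largest to smallest: 67, 45, 25, 24 bp.

67, 45, 25, 24 bp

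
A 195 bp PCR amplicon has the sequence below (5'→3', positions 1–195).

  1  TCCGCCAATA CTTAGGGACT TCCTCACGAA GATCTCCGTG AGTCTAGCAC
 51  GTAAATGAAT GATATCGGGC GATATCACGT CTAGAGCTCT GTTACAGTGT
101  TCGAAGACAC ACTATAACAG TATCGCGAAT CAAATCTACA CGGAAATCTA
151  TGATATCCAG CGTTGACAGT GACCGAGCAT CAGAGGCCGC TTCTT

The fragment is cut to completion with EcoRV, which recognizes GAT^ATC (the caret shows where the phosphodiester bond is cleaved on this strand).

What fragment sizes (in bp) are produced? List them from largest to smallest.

81, 63, 41, 10 bp

EcoRV sites (GATATC) start at positions 61, 71, 152.
EcoRV cuts after base 3 of each site, so after positions 63, 73, 154.
Linear molecule, 3 cuts → 4 fragments:
  1–63 → 63 bp
  64–73 → 10 bp
  74–154 → 81 bp
  155–195 → 41 bp
Sorted largest to smallest: 81, 63, 41, 10 bp.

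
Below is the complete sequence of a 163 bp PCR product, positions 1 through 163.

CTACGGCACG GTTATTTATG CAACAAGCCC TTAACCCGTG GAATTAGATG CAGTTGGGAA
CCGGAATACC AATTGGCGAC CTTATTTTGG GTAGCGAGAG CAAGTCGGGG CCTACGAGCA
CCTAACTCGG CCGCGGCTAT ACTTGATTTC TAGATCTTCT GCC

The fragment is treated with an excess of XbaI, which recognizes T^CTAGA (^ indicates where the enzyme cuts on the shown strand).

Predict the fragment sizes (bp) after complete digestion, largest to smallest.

149, 14 bp

The XbaI site (TCTAGA) starts at position 149.
XbaI cuts after the first base of each site, so after position 149.
Linear molecule, 1 cut → 2 fragments:
  1–149 → 149 bp
  150–163 → 14 bp
Sorted largest to smallest: 149, 14 bp.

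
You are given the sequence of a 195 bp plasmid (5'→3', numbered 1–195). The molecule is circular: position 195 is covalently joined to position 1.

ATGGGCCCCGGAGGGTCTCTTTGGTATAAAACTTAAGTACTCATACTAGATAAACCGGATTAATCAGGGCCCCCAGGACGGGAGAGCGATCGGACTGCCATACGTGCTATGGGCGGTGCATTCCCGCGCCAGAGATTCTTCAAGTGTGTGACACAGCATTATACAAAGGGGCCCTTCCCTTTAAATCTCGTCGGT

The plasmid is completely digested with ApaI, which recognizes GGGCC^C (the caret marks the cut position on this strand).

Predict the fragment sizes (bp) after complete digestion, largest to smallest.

ApaI sites (GGGCCC) start at positions 3, 67, 169.
ApaI cuts after base 5 of each site (before the last base), so after positions 7, 71, 173.
Circular molecule, 3 cuts → 3 fragments:
  8–71 → 64 bp
  72–173 → 102 bp
  174–195 then 1–7 → 22 + 7 = 29 bp
Sorted largest to smallest: 102, 64, 29 bp.

102, 64, 29 bp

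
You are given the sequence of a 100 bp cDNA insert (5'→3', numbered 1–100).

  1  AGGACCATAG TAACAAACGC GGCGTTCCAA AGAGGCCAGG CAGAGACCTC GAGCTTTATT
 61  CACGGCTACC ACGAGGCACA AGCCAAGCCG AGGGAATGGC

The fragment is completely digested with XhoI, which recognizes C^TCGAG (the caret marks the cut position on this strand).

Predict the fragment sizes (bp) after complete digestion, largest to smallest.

52, 48 bp

The XhoI site (CTCGAG) starts at position 48.
XhoI cuts after the first base of each site, so after position 48.
Linear molecule, 1 cut → 2 fragments:
  1–48 → 48 bp
  49–100 → 52 bp
Sorted largest to smallest: 52, 48 bp.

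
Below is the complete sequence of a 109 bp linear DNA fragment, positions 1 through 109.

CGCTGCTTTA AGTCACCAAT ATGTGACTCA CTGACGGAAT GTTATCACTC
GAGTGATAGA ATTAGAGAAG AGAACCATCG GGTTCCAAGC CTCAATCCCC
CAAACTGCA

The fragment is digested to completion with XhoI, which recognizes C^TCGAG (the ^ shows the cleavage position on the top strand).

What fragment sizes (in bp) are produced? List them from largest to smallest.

The XhoI site (CTCGAG) starts at position 48.
XhoI cuts after the first base of each site, so after position 48.
Linear molecule, 1 cut → 2 fragments:
  1–48 → 48 bp
  49–109 → 61 bp
Sorted largest to smallest: 61, 48 bp.

61, 48 bp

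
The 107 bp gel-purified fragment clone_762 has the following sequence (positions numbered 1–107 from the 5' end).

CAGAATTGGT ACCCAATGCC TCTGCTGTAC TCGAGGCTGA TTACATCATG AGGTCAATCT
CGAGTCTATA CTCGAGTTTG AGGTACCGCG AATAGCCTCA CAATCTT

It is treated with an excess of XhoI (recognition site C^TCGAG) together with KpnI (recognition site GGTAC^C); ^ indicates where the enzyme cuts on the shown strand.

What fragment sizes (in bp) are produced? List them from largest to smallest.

XhoI sites (CTCGAG) start at positions 30, 59, 71.
XhoI cuts after the first base of each site, so after positions 30, 59, 71.
KpnI sites (GGTACC) start at positions 8, 82.
KpnI cuts after base 5 of each site (before the last base), so after positions 12, 86.
Combined cut positions: 12, 30, 59, 71, 86.
Linear molecule, 5 cuts → 6 fragments:
  1–12 → 12 bp
  13–30 → 18 bp
  31–59 → 29 bp
  60–71 → 12 bp
  72–86 → 15 bp
  87–107 → 21 bp
Sorted largest to smallest: 29, 21, 18, 15, 12, 12 bp.

29, 21, 18, 15, 12, 12 bp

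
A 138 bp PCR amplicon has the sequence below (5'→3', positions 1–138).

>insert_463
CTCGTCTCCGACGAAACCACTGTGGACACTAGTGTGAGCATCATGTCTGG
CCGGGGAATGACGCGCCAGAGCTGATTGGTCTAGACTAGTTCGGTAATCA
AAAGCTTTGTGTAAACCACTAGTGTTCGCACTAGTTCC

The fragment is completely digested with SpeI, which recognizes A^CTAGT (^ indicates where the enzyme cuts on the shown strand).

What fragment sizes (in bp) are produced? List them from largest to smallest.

SpeI sites (ACTAGT) start at positions 28, 85, 118, 130.
SpeI cuts after the first base of each site, so after positions 28, 85, 118, 130.
Linear molecule, 4 cuts → 5 fragments:
  1–28 → 28 bp
  29–85 → 57 bp
  86–118 → 33 bp
  119–130 → 12 bp
  131–138 → 8 bp
Sorted largest to smallest: 57, 33, 28, 12, 8 bp.

57, 33, 28, 12, 8 bp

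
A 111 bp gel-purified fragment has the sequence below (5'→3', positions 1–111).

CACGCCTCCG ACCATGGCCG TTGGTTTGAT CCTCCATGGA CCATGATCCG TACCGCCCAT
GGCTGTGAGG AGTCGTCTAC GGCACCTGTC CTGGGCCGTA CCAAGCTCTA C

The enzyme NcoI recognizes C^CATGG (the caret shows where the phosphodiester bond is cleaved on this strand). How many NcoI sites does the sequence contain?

CCATGG occurs starting at positions 12, 34, 57.
NcoI cuts at 3 sites.

3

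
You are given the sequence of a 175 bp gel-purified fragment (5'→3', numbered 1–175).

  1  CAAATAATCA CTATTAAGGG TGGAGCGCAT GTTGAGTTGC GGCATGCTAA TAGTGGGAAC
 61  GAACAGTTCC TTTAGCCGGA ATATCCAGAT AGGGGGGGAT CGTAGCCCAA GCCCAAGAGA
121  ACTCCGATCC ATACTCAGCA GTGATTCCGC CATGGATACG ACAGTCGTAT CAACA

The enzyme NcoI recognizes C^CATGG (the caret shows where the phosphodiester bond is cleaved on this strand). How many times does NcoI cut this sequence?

1

CCATGG occurs starting at position 150.
NcoI cuts at 1 site.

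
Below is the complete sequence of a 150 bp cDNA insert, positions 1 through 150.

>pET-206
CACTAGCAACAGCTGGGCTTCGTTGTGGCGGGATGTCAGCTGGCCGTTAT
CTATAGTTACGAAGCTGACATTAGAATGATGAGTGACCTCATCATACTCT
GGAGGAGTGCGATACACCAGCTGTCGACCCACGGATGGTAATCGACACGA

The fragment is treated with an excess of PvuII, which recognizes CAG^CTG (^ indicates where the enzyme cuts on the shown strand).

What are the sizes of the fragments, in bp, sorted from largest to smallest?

PvuII sites (CAGCTG) start at positions 10, 37, 118.
PvuII cuts after base 3 of each site, so after positions 12, 39, 120.
Linear molecule, 3 cuts → 4 fragments:
  1–12 → 12 bp
  13–39 → 27 bp
  40–120 → 81 bp
  121–150 → 30 bp
Sorted largest to smallest: 81, 30, 27, 12 bp.

81, 30, 27, 12 bp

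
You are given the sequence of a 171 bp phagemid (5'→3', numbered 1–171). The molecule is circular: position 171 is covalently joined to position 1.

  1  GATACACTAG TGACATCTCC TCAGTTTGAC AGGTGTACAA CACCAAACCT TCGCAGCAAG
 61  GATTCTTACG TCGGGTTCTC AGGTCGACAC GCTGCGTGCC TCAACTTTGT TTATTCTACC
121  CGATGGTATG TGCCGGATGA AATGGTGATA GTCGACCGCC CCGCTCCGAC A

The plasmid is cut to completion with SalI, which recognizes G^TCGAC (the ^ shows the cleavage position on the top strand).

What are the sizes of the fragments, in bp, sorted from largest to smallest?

103, 68 bp

SalI sites (GTCGAC) start at positions 83, 151.
SalI cuts after the first base of each site, so after positions 83, 151.
Circular molecule, 2 cuts → 2 fragments:
  84–151 → 68 bp
  152–171 then 1–83 → 20 + 83 = 103 bp
Sorted largest to smallest: 103, 68 bp.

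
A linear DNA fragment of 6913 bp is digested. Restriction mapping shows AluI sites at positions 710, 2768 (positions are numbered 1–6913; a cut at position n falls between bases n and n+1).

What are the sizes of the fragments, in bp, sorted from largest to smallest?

4145, 2058, 710 bp

Linear molecule, 2 cuts → 3 fragments:
  710 − 0 = 710 bp
  2768 − 710 = 2058 bp
  6913 − 2768 = 4145 bp
Sorted largest to smallest: 4145, 2058, 710 bp.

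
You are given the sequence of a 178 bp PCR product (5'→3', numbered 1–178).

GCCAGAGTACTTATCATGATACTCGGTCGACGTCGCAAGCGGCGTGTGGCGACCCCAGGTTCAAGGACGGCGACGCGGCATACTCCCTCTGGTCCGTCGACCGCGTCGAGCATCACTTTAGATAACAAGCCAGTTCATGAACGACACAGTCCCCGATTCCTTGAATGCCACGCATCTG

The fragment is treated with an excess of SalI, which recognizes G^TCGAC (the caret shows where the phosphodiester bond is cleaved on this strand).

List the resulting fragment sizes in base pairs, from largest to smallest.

82, 70, 26 bp

SalI sites (GTCGAC) start at positions 26, 96.
SalI cuts after the first base of each site, so after positions 26, 96.
Linear molecule, 2 cuts → 3 fragments:
  1–26 → 26 bp
  27–96 → 70 bp
  97–178 → 82 bp
Sorted largest to smallest: 82, 70, 26 bp.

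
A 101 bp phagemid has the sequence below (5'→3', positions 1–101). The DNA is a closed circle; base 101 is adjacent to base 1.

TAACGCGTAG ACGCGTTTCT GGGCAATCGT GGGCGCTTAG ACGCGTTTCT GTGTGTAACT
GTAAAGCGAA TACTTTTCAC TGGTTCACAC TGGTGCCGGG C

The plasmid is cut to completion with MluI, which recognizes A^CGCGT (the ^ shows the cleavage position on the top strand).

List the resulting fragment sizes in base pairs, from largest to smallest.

63, 30, 8 bp

MluI sites (ACGCGT) start at positions 3, 11, 41.
MluI cuts after the first base of each site, so after positions 3, 11, 41.
Circular molecule, 3 cuts → 3 fragments:
  4–11 → 8 bp
  12–41 → 30 bp
  42–101 then 1–3 → 60 + 3 = 63 bp
Sorted largest to smallest: 63, 30, 8 bp.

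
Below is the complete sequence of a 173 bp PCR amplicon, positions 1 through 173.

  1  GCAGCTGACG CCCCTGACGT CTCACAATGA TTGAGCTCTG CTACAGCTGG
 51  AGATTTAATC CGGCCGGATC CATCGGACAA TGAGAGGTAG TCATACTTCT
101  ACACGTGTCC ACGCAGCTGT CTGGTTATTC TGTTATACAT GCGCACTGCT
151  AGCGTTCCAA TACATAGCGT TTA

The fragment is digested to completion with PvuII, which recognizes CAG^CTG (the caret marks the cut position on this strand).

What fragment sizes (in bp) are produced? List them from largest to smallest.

70, 57, 42, 4 bp

PvuII sites (CAGCTG) start at positions 2, 44, 114.
PvuII cuts after base 3 of each site, so after positions 4, 46, 116.
Linear molecule, 3 cuts → 4 fragments:
  1–4 → 4 bp
  5–46 → 42 bp
  47–116 → 70 bp
  117–173 → 57 bp
Sorted largest to smallest: 70, 57, 42, 4 bp.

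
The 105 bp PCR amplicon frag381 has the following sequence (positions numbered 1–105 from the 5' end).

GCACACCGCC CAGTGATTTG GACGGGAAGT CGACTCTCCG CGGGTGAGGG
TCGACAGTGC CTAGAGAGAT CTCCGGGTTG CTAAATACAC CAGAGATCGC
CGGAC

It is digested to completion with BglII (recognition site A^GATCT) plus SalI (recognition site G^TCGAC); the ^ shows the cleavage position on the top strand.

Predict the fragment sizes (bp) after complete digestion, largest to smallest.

The BglII site (AGATCT) starts at position 67.
BglII cuts after the first base of each site, so after position 67.
SalI sites (GTCGAC) start at positions 29, 50.
SalI cuts after the first base of each site, so after positions 29, 50.
Combined cut positions: 29, 50, 67.
Linear molecule, 3 cuts → 4 fragments:
  1–29 → 29 bp
  30–50 → 21 bp
  51–67 → 17 bp
  68–105 → 38 bp
Sorted largest to smallest: 38, 29, 21, 17 bp.

38, 29, 21, 17 bp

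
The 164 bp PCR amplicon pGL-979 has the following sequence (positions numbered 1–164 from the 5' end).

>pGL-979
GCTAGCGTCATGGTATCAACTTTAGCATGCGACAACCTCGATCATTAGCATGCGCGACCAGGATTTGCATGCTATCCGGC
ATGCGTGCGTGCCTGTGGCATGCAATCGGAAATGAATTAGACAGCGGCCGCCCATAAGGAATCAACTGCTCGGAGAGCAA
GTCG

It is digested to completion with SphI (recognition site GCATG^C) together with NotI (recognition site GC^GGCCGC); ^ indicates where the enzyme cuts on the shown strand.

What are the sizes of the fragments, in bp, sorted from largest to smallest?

39, 29, 23, 23, 19, 19, 12 bp

SphI sites (GCATGC) start at positions 25, 48, 67, 79, 98.
SphI cuts after base 5 of each site (before the last base), so after positions 29, 52, 71, 83, 102.
The NotI site (GCGGCCGC) starts at position 124.
NotI cuts after base 2 of each site, so after position 125.
Combined cut positions: 29, 52, 71, 83, 102, 125.
Linear molecule, 6 cuts → 7 fragments:
  1–29 → 29 bp
  30–52 → 23 bp
  53–71 → 19 bp
  72–83 → 12 bp
  84–102 → 19 bp
  103–125 → 23 bp
  126–164 → 39 bp
Sorted largest to smallest: 39, 29, 23, 23, 19, 19, 12 bp.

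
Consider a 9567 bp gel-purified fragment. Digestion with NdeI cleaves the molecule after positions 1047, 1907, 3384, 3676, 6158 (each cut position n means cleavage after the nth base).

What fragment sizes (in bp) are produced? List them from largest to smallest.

Linear molecule, 5 cuts → 6 fragments:
  1047 − 0 = 1047 bp
  1907 − 1047 = 860 bp
  3384 − 1907 = 1477 bp
  3676 − 3384 = 292 bp
  6158 − 3676 = 2482 bp
  9567 − 6158 = 3409 bp
Sorted largest to smallest: 3409, 2482, 1477, 1047, 860, 292 bp.

3409, 2482, 1477, 1047, 860, 292 bp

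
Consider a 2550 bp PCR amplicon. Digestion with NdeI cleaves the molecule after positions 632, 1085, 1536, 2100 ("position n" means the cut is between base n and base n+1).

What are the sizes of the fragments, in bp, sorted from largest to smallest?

Linear molecule, 4 cuts → 5 fragments:
  632 − 0 = 632 bp
  1085 − 632 = 453 bp
  1536 − 1085 = 451 bp
  2100 − 1536 = 564 bp
  2550 − 2100 = 450 bp
Sorted largest to smallest: 632, 564, 453, 451, 450 bp.

632, 564, 453, 451, 450 bp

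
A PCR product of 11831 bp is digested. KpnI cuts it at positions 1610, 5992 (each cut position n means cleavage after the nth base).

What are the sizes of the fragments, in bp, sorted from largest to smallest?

5839, 4382, 1610 bp

Linear molecule, 2 cuts → 3 fragments:
  1610 − 0 = 1610 bp
  5992 − 1610 = 4382 bp
  11831 − 5992 = 5839 bp
Sorted largest to smallest: 5839, 4382, 1610 bp.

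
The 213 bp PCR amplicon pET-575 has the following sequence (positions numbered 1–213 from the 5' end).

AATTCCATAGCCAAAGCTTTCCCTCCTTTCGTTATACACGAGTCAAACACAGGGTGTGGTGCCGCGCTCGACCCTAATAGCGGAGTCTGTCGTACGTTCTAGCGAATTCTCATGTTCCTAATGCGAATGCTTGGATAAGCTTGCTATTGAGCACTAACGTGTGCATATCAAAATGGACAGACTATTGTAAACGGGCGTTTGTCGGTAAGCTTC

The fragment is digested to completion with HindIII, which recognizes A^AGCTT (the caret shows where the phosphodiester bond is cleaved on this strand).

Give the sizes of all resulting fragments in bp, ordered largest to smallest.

123, 70, 14, 6 bp

HindIII sites (AAGCTT) start at positions 14, 137, 207.
HindIII cuts after the first base of each site, so after positions 14, 137, 207.
Linear molecule, 3 cuts → 4 fragments:
  1–14 → 14 bp
  15–137 → 123 bp
  138–207 → 70 bp
  208–213 → 6 bp
Sorted largest to smallest: 123, 70, 14, 6 bp.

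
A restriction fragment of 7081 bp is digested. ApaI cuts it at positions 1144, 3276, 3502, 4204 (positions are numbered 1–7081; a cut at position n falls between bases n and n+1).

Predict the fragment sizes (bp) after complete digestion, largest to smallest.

2877, 2132, 1144, 702, 226 bp

Linear molecule, 4 cuts → 5 fragments:
  1144 − 0 = 1144 bp
  3276 − 1144 = 2132 bp
  3502 − 3276 = 226 bp
  4204 − 3502 = 702 bp
  7081 − 4204 = 2877 bp
Sorted largest to smallest: 2877, 2132, 1144, 702, 226 bp.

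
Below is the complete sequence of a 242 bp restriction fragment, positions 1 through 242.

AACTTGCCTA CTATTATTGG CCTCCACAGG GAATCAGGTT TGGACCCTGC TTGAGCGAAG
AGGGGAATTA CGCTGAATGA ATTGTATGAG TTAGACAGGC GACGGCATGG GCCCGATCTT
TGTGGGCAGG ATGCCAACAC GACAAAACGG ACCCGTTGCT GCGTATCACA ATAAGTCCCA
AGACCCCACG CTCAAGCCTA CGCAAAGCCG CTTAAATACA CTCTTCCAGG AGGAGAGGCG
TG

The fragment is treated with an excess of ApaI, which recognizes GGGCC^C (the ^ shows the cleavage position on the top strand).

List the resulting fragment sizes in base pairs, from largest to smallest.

129, 113 bp

The ApaI site (GGGCCC) starts at position 109.
ApaI cuts after base 5 of each site (before the last base), so after position 113.
Linear molecule, 1 cut → 2 fragments:
  1–113 → 113 bp
  114–242 → 129 bp
Sorted largest to smallest: 129, 113 bp.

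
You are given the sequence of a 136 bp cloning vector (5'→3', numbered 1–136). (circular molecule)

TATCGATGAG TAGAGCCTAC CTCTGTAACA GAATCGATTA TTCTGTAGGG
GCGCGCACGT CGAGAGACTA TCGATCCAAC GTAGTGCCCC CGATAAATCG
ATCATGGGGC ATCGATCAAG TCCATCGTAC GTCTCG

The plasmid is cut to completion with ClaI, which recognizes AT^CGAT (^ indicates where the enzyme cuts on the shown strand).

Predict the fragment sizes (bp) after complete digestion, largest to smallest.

ClaI sites (ATCGAT) start at positions 2, 33, 70, 97, 111.
ClaI cuts after base 2 of each site, so after positions 3, 34, 71, 98, 112.
Circular molecule, 5 cuts → 5 fragments:
  4–34 → 31 bp
  35–71 → 37 bp
  72–98 → 27 bp
  99–112 → 14 bp
  113–136 then 1–3 → 24 + 3 = 27 bp
Sorted largest to smallest: 37, 31, 27, 27, 14 bp.

37, 31, 27, 27, 14 bp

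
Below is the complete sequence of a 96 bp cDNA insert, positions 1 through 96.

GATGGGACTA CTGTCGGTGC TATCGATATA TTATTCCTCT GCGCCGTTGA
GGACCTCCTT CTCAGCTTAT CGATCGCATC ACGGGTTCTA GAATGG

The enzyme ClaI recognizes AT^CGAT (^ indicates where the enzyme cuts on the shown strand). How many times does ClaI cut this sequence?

ATCGAT occurs starting at positions 22, 69.
ClaI cuts at 2 sites.

2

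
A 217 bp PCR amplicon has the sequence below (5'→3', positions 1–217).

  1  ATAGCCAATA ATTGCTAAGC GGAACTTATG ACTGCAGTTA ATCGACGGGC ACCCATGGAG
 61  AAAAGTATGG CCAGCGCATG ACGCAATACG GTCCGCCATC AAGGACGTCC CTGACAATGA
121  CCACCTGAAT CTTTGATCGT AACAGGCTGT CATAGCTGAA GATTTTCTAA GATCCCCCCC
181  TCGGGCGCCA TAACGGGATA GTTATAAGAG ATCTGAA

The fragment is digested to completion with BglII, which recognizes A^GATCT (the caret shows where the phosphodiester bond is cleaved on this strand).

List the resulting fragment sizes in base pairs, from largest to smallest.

The BglII site (AGATCT) starts at position 209.
BglII cuts after the first base of each site, so after position 209.
Linear molecule, 1 cut → 2 fragments:
  1–209 → 209 bp
  210–217 → 8 bp
Sorted largest to smallest: 209, 8 bp.

209, 8 bp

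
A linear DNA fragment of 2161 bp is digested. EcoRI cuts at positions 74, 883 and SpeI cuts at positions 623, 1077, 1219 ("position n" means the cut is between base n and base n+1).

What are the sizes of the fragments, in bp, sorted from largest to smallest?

Combined cut positions (sorted): 74, 623, 883, 1077, 1219.
Linear molecule, 5 cuts → 6 fragments:
  74 − 0 = 74 bp
  623 − 74 = 549 bp
  883 − 623 = 260 bp
  1077 − 883 = 194 bp
  1219 − 1077 = 142 bp
  2161 − 1219 = 942 bp
Sorted largest to smallest: 942, 549, 260, 194, 142, 74 bp.

942, 549, 260, 194, 142, 74 bp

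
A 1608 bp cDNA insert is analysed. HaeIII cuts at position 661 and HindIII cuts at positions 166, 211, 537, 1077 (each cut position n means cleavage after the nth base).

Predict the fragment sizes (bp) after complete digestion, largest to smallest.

531, 416, 326, 166, 124, 45 bp

Combined cut positions (sorted): 166, 211, 537, 661, 1077.
Linear molecule, 5 cuts → 6 fragments:
  166 − 0 = 166 bp
  211 − 166 = 45 bp
  537 − 211 = 326 bp
  661 − 537 = 124 bp
  1077 − 661 = 416 bp
  1608 − 1077 = 531 bp
Sorted largest to smallest: 531, 416, 326, 166, 124, 45 bp.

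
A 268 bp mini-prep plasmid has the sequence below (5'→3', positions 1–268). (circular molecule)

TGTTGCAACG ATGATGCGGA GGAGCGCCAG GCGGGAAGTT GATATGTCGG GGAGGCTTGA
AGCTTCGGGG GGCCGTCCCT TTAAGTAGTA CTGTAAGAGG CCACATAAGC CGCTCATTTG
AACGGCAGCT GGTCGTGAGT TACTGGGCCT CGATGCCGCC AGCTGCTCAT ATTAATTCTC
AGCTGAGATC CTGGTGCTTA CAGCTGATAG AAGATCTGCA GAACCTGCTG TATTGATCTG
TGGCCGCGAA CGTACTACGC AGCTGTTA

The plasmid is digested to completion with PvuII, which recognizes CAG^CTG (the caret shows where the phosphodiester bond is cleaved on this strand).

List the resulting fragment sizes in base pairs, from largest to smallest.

PvuII sites (CAGCTG) start at positions 126, 160, 180, 201, 260.
PvuII cuts after base 3 of each site, so after positions 128, 162, 182, 203, 262.
Circular molecule, 5 cuts → 5 fragments:
  129–162 → 34 bp
  163–182 → 20 bp
  183–203 → 21 bp
  204–262 → 59 bp
  263–268 then 1–128 → 6 + 128 = 134 bp
Sorted largest to smallest: 134, 59, 34, 21, 20 bp.

134, 59, 34, 21, 20 bp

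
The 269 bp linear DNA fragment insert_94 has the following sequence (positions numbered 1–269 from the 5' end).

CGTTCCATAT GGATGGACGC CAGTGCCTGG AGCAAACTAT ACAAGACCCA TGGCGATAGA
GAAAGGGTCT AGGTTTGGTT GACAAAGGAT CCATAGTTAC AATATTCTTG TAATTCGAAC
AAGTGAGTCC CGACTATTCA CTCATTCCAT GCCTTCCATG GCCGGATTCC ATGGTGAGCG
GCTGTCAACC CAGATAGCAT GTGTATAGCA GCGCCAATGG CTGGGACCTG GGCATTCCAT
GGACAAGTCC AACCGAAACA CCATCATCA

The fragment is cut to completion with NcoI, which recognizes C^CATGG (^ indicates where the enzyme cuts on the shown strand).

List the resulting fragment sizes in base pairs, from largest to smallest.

108, 68, 48, 32, 13 bp

NcoI sites (CCATGG) start at positions 48, 156, 169, 237.
NcoI cuts after the first base of each site, so after positions 48, 156, 169, 237.
Linear molecule, 4 cuts → 5 fragments:
  1–48 → 48 bp
  49–156 → 108 bp
  157–169 → 13 bp
  170–237 → 68 bp
  238–269 → 32 bp
Sorted largest to smallest: 108, 68, 48, 32, 13 bp.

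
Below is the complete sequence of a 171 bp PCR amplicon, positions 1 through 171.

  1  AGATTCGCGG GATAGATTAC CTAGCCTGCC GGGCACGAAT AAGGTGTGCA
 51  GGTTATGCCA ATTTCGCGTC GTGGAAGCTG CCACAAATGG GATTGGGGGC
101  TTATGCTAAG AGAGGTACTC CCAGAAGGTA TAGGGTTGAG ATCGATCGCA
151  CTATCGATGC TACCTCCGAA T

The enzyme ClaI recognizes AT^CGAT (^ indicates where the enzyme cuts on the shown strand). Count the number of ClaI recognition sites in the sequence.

2

ATCGAT occurs starting at positions 141, 153.
ClaI cuts at 2 sites.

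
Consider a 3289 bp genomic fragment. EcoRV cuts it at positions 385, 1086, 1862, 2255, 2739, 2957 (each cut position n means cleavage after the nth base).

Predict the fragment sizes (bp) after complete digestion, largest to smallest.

776, 701, 484, 393, 385, 332, 218 bp

Linear molecule, 6 cuts → 7 fragments:
  385 − 0 = 385 bp
  1086 − 385 = 701 bp
  1862 − 1086 = 776 bp
  2255 − 1862 = 393 bp
  2739 − 2255 = 484 bp
  2957 − 2739 = 218 bp
  3289 − 2957 = 332 bp
Sorted largest to smallest: 776, 701, 484, 393, 385, 332, 218 bp.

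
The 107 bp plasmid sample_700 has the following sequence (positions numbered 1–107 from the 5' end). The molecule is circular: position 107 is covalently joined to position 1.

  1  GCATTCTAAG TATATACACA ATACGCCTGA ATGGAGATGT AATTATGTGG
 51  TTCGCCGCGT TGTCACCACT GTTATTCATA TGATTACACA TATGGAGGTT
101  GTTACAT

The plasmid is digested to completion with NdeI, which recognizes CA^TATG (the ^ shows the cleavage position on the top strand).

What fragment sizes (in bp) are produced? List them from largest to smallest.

95, 12 bp

NdeI sites (CATATG) start at positions 77, 89.
NdeI cuts after base 2 of each site, so after positions 78, 90.
Circular molecule, 2 cuts → 2 fragments:
  79–90 → 12 bp
  91–107 then 1–78 → 17 + 78 = 95 bp
Sorted largest to smallest: 95, 12 bp.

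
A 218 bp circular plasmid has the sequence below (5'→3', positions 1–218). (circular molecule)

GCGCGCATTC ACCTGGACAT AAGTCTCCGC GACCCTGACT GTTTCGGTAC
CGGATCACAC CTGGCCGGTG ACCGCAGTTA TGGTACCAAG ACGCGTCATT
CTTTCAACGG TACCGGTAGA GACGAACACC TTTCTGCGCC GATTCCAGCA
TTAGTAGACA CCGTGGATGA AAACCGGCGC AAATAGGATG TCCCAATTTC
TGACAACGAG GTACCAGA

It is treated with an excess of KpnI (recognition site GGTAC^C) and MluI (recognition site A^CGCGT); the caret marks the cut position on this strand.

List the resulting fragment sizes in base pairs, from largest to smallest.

KpnI sites (GGTACC) start at positions 46, 82, 109, 210.
KpnI cuts after base 5 of each site (before the last base), so after positions 50, 86, 113, 214.
The MluI site (ACGCGT) starts at position 91.
MluI cuts after the first base of each site, so after position 91.
Combined cut positions: 50, 86, 91, 113, 214.
Circular molecule, 5 cuts → 5 fragments:
  51–86 → 36 bp
  87–91 → 5 bp
  92–113 → 22 bp
  114–214 → 101 bp
  215–218 then 1–50 → 4 + 50 = 54 bp
Sorted largest to smallest: 101, 54, 36, 22, 5 bp.

101, 54, 36, 22, 5 bp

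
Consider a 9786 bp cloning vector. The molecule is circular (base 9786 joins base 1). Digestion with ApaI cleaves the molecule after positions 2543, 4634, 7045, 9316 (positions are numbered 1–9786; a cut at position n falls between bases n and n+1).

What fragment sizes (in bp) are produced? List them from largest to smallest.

Circular molecule, 4 cuts → 4 fragments:
  4634 − 2543 = 2091 bp
  7045 − 4634 = 2411 bp
  9316 − 7045 = 2271 bp
  wrap: 9786 − 9316 + 2543 = 3013 bp
Sorted largest to smallest: 3013, 2411, 2271, 2091 bp.

3013, 2411, 2271, 2091 bp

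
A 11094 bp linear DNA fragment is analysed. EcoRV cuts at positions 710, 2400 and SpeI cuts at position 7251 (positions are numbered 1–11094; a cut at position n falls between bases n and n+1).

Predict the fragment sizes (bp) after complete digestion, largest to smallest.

Combined cut positions (sorted): 710, 2400, 7251.
Linear molecule, 3 cuts → 4 fragments:
  710 − 0 = 710 bp
  2400 − 710 = 1690 bp
  7251 − 2400 = 4851 bp
  11094 − 7251 = 3843 bp
Sorted largest to smallest: 4851, 3843, 1690, 710 bp.

4851, 3843, 1690, 710 bp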